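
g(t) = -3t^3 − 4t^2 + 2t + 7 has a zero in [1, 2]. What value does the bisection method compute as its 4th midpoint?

1.0625

t = 1.5 gives g = -9.125, negative; keep [1, 1.5]
t = 1.25 gives g = -2.609375, negative; keep [1, 1.25]
t = 1.125 gives g = -0.083984, negative; keep [1, 1.125]
t = 1.0625 gives g = 1.011, positive; keep [1.0625, 1.125]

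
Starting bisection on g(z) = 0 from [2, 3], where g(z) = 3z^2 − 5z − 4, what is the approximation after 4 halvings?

z = 2.5 gives g = 2.25, positive; keep [2, 2.5]
z = 2.25 gives g = -0.0625, negative; keep [2.25, 2.5]
z = 2.375 gives g = 1.046875, positive; keep [2.25, 2.375]
z = 2.3125 gives g = 0.4805, positive; keep [2.25, 2.3125]

2.3125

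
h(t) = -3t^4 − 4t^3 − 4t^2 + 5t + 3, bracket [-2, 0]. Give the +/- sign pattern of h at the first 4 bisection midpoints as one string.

--++

t = -1 gives h = -5, negative; keep [-1, 0]
t = -0.5 gives h = -0.1875, negative; keep [-0.5, 0]
t = -0.25 gives h = 1.550781, positive; keep [-0.5, -0.25]
t = -0.375 gives h = 0.7141, positive; keep [-0.5, -0.375]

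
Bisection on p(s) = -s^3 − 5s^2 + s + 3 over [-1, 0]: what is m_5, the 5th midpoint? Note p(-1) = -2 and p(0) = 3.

midpoint -0.5: p = 1.375 > 0 → [-1, -0.5]
midpoint -0.75: p = -0.140625 < 0 → [-0.75, -0.5]
midpoint -0.625: p = 0.666016 > 0 → [-0.75, -0.625]
midpoint -0.6875: p = 0.2742 > 0 → [-0.75, -0.6875]
midpoint -0.71875: p = 0.0695 > 0 → [-0.75, -0.71875]

-0.71875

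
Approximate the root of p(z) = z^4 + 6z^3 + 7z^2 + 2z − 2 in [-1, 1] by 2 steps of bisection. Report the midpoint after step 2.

0.5

m = 0, p(m) = -2 (−); new bracket [0, 1]
m = 0.5, p(m) = 1.5625 (+); new bracket [0, 0.5]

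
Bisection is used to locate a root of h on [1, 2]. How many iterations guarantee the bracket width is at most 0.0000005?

21

Width after n steps is 1/2^n. Need 2^n ≥ 1/0.0000005 = 2000000.
2^20 = 1048576 < 2000000 ≤ 2^21 = 2097152, so n = 21.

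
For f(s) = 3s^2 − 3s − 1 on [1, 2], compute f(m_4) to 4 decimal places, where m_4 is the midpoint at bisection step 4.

midpoint 1.5: f = 1.25 > 0 → [1, 1.5]
midpoint 1.25: f = -0.0625 < 0 → [1.25, 1.5]
midpoint 1.375: f = 0.546875 > 0 → [1.25, 1.375]
midpoint 1.3125: f = 0.2305 > 0 → [1.25, 1.3125]

0.2305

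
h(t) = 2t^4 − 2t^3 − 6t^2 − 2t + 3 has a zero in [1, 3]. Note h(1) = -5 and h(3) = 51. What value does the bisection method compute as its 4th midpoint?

2.375

midpoint 2: h = -9 < 0 → [2, 3]
midpoint 2.5: h = 7.375 > 0 → [2, 2.5]
midpoint 2.25: h = -3.398438 < 0 → [2.25, 2.5]
midpoint 2.375: h = 1.2466 > 0 → [2.25, 2.375]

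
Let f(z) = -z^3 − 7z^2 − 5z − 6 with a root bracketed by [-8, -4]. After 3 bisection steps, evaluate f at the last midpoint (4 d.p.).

5.3750

z = -6 gives f = -12, negative; keep [-8, -6]
z = -7 gives f = 29, positive; keep [-7, -6]
z = -6.5 gives f = 5.375, positive; keep [-6.5, -6]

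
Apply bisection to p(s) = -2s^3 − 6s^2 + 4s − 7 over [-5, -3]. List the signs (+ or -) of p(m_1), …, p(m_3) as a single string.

+--

midpoint -4: p = 9 > 0 → [-4, -3]
midpoint -3.5: p = -8.75 < 0 → [-4, -3.5]
midpoint -3.75: p = -0.90625 < 0 → [-4, -3.75]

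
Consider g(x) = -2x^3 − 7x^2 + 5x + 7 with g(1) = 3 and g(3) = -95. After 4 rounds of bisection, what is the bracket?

g(2) = -27 < 0, so the root lies in [1, 2]
g(1.5) = -8 < 0, so the root lies in [1, 1.5]
g(1.25) = -1.59375 < 0, so the root lies in [1, 1.25]
g(1.125) = 0.918 > 0, so the root lies in [1.125, 1.25]

[1.125, 1.25]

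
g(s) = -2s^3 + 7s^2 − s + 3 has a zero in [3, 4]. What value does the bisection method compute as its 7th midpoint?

3.4765625

m = 3.5, g(m) = -0.5 (−); new bracket [3, 3.5]
m = 3.25, g(m) = 5.03125 (+); new bracket [3.25, 3.5]
m = 3.375, g(m) = 2.472656 (+); new bracket [3.375, 3.5]
m = 3.4375, g(m) = 1.0396 (+); new bracket [3.4375, 3.5]
m = 3.46875, g(m) = 0.2833 (+); new bracket [3.46875, 3.5]
m = 3.484375, g(m) = -0.105 (−); new bracket [3.46875, 3.484375]
m = 3.4765625, g(m) = 0.09 (+); new bracket [3.4765625, 3.484375]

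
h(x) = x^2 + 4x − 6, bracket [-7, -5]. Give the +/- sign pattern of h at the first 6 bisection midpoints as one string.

midpoint -6: h = 6 > 0 → [-6, -5]
midpoint -5.5: h = 2.25 > 0 → [-5.5, -5]
midpoint -5.25: h = 0.5625 > 0 → [-5.25, -5]
midpoint -5.125: h = -0.2344 < 0 → [-5.25, -5.125]
midpoint -5.1875: h = 0.1602 > 0 → [-5.1875, -5.125]
midpoint -5.15625: h = -0.0381 < 0 → [-5.1875, -5.15625]

+++-+-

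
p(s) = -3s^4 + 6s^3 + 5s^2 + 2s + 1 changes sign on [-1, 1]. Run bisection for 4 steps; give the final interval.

[-0.625, -0.5]

p(0) = 1 > 0, so the root lies in [-1, 0]
p(-0.5) = 0.3125 > 0, so the root lies in [-1, -0.5]
p(-0.75) = -1.167969 < 0, so the root lies in [-0.75, -0.5]
p(-0.625) = -0.2195 < 0, so the root lies in [-0.625, -0.5]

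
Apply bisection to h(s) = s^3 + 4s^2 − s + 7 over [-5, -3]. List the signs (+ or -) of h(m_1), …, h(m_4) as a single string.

m = -4, h(m) = 11 (+); new bracket [-5, -4]
m = -4.5, h(m) = 1.375 (+); new bracket [-5, -4.5]
m = -4.75, h(m) = -5.171875 (−); new bracket [-4.75, -4.5]
m = -4.625, h(m) = -1.7441 (−); new bracket [-4.625, -4.5]

++--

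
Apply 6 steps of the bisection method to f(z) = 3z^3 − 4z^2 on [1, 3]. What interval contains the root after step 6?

[1.3125, 1.34375]

m = 2, f(m) = 8 (+); new bracket [1, 2]
m = 1.5, f(m) = 1.125 (+); new bracket [1, 1.5]
m = 1.25, f(m) = -0.390625 (−); new bracket [1.25, 1.5]
m = 1.375, f(m) = 0.2363 (+); new bracket [1.25, 1.375]
m = 1.3125, f(m) = -0.1077 (−); new bracket [1.3125, 1.375]
m = 1.34375, f(m) = 0.0564 (+); new bracket [1.3125, 1.34375]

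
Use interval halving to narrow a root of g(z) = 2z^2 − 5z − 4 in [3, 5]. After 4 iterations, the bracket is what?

[3.125, 3.25]

m = 4, g(m) = 8 (+); new bracket [3, 4]
m = 3.5, g(m) = 3 (+); new bracket [3, 3.5]
m = 3.25, g(m) = 0.875 (+); new bracket [3, 3.25]
m = 3.125, g(m) = -0.0938 (−); new bracket [3.125, 3.25]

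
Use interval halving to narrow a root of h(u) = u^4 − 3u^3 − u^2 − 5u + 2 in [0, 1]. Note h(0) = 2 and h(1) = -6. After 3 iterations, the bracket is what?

[0.25, 0.375]

h(0.5) = -1.0625 < 0, so the root lies in [0, 0.5]
h(0.25) = 0.644531 > 0, so the root lies in [0.25, 0.5]
h(0.375) = -0.154053 < 0, so the root lies in [0.25, 0.375]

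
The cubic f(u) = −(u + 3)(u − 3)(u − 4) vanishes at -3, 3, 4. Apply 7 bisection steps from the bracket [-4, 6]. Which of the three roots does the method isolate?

-3

midpoint 1: f = -24 < 0 → [-4, 1]
midpoint -1.5: f = -37.125 < 0 → [-4, -1.5]
midpoint -2.75: f = -9.703125 < 0 → [-4, -2.75]
midpoint -3.375: f = 17.6309 > 0 → [-3.375, -2.75]
midpoint -3.0625: f = 2.676 > 0 → [-3.0625, -2.75]
midpoint -2.90625: f = -3.8241 < 0 → [-3.0625, -2.90625]
midpoint -2.984375: f = -0.6531 < 0 → [-3.0625, -2.984375]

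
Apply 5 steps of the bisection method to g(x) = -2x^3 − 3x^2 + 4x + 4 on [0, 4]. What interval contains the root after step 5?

x = 2 gives g = -16, negative; keep [0, 2]
x = 1 gives g = 3, positive; keep [1, 2]
x = 1.5 gives g = -3.5, negative; keep [1, 1.5]
x = 1.25 gives g = 0.4062, positive; keep [1.25, 1.5]
x = 1.375 gives g = -1.3711, negative; keep [1.25, 1.375]

[1.25, 1.375]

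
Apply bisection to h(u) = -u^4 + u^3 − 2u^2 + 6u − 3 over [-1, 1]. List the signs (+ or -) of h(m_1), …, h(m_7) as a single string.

u = 0 gives h = -3, negative; keep [0, 1]
u = 0.5 gives h = -0.4375, negative; keep [0.5, 1]
u = 0.75 gives h = 0.480469, positive; keep [0.5, 0.75]
u = 0.625 gives h = 0.0603, positive; keep [0.5, 0.625]
u = 0.5625 gives h = -0.1799, negative; keep [0.5625, 0.625]
u = 0.59375 gives h = -0.0575, negative; keep [0.59375, 0.625]
u = 0.609375 gives h = 0.002, positive; keep [0.59375, 0.609375]

--++--+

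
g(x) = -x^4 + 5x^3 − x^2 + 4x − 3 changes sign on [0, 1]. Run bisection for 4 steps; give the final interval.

x = 0.5 gives g = -0.6875, negative; keep [0.5, 1]
x = 0.75 gives g = 1.230469, positive; keep [0.5, 0.75]
x = 0.625 gives g = 0.17749, positive; keep [0.5, 0.625]
x = 0.5625 gives g = -0.2766, negative; keep [0.5625, 0.625]

[0.5625, 0.625]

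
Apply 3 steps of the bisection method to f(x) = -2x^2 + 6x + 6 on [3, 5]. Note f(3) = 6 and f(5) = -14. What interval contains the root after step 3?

midpoint 4: f = -2 < 0 → [3, 4]
midpoint 3.5: f = 2.5 > 0 → [3.5, 4]
midpoint 3.75: f = 0.375 > 0 → [3.75, 4]

[3.75, 4]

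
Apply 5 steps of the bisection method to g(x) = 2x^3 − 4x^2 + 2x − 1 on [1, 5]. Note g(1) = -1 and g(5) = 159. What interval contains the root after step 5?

[1.5, 1.625]

g(3) = 23 > 0, so the root lies in [1, 3]
g(2) = 3 > 0, so the root lies in [1, 2]
g(1.5) = -0.25 < 0, so the root lies in [1.5, 2]
g(1.75) = 0.9688 > 0, so the root lies in [1.5, 1.75]
g(1.625) = 0.2695 > 0, so the root lies in [1.5, 1.625]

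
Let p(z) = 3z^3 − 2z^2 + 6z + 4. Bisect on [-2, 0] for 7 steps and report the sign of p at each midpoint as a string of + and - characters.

-+-----

m = -1, p(m) = -7 (−); new bracket [-1, 0]
m = -0.5, p(m) = 0.125 (+); new bracket [-1, -0.5]
m = -0.75, p(m) = -2.890625 (−); new bracket [-0.75, -0.5]
m = -0.625, p(m) = -1.2637 (−); new bracket [-0.625, -0.5]
m = -0.5625, p(m) = -0.5417 (−); new bracket [-0.5625, -0.5]
m = -0.53125, p(m) = -0.2018 (−); new bracket [-0.53125, -0.5]
m = -0.515625, p(m) = -0.0368 (−); new bracket [-0.515625, -0.5]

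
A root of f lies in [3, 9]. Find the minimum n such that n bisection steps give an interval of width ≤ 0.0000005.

Width after n steps is 6/2^n. Need 2^n ≥ 6/0.0000005 = 12000000.
2^23 = 8388608 < 12000000 ≤ 2^24 = 16777216, so n = 24.

24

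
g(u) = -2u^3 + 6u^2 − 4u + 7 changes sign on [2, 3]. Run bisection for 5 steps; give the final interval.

g(2.5) = 3.25 > 0, so the root lies in [2.5, 3]
g(2.75) = -0.21875 < 0, so the root lies in [2.5, 2.75]
g(2.625) = 1.667969 > 0, so the root lies in [2.625, 2.75]
g(2.6875) = 0.7642 > 0, so the root lies in [2.6875, 2.75]
g(2.71875) = 0.2828 > 0, so the root lies in [2.71875, 2.75]

[2.71875, 2.75]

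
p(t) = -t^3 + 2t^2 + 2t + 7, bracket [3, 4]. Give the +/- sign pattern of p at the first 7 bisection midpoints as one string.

-+---+-

t = 3.5 gives p = -4.375, negative; keep [3, 3.5]
t = 3.25 gives p = 0.296875, positive; keep [3.25, 3.5]
t = 3.375 gives p = -1.912109, negative; keep [3.25, 3.375]
t = 3.3125 gives p = -0.7766, negative; keep [3.25, 3.3125]
t = 3.28125 gives p = -0.2322, negative; keep [3.25, 3.28125]
t = 3.265625 gives p = 0.0342, positive; keep [3.265625, 3.28125]
t = 3.2734375 gives p = -0.0985, negative; keep [3.265625, 3.2734375]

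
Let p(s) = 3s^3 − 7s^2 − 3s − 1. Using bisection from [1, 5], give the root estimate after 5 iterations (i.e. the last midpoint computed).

m = 3, p(m) = 8 (+); new bracket [1, 3]
m = 2, p(m) = -11 (−); new bracket [2, 3]
m = 2.5, p(m) = -5.375 (−); new bracket [2.5, 3]
m = 2.75, p(m) = 0.2031 (+); new bracket [2.5, 2.75]
m = 2.625, p(m) = -2.8457 (−); new bracket [2.625, 2.75]

2.625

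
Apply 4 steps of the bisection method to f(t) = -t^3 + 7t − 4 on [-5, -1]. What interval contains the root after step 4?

[-3, -2.75]

midpoint -3: f = 2 > 0 → [-3, -1]
midpoint -2: f = -10 < 0 → [-3, -2]
midpoint -2.5: f = -5.875 < 0 → [-3, -2.5]
midpoint -2.75: f = -2.4531 < 0 → [-3, -2.75]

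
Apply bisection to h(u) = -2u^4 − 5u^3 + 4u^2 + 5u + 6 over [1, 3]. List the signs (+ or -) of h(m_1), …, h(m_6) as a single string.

h(2) = -40 < 0, so the root lies in [1, 2]
h(1.5) = -4.5 < 0, so the root lies in [1, 1.5]
h(1.25) = 3.851562 > 0, so the root lies in [1.25, 1.5]
h(1.375) = 0.2905 > 0, so the root lies in [1.375, 1.5]
h(1.4375) = -1.9392 < 0, so the root lies in [1.375, 1.4375]
h(1.40625) = -0.7845 < 0, so the root lies in [1.375, 1.40625]

--++--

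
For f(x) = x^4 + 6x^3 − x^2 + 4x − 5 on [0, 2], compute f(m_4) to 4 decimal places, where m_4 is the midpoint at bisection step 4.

-1.2732

x = 1 gives f = 5, positive; keep [0, 1]
x = 0.5 gives f = -2.4375, negative; keep [0.5, 1]
x = 0.75 gives f = 0.285156, positive; keep [0.5, 0.75]
x = 0.625 gives f = -1.2732, negative; keep [0.625, 0.75]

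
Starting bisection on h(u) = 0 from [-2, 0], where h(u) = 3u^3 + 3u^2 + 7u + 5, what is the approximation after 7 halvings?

h(-1) = -2 < 0, so the root lies in [-1, 0]
h(-0.5) = 1.875 > 0, so the root lies in [-1, -0.5]
h(-0.75) = 0.171875 > 0, so the root lies in [-1, -0.75]
h(-0.875) = -0.8379 < 0, so the root lies in [-0.875, -0.75]
h(-0.8125) = -0.3162 < 0, so the root lies in [-0.8125, -0.75]
h(-0.78125) = -0.0682 < 0, so the root lies in [-0.78125, -0.75]
h(-0.765625) = 0.0528 > 0, so the root lies in [-0.78125, -0.765625]

-0.765625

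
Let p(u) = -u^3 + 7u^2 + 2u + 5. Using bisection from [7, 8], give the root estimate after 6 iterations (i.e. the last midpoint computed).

7.359375

midpoint 7.5: p = -8.125 < 0 → [7, 7.5]
midpoint 7.25: p = 6.359375 > 0 → [7.25, 7.5]
midpoint 7.375: p = -0.646484 < 0 → [7.25, 7.375]
midpoint 7.3125: p = 2.9148 > 0 → [7.3125, 7.375]
midpoint 7.34375: p = 1.1488 > 0 → [7.34375, 7.375]
midpoint 7.359375: p = 0.2549 > 0 → [7.359375, 7.375]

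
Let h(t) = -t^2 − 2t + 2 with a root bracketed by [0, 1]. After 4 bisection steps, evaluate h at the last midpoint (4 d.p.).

0.1523

t = 0.5 gives h = 0.75, positive; keep [0.5, 1]
t = 0.75 gives h = -0.0625, negative; keep [0.5, 0.75]
t = 0.625 gives h = 0.359375, positive; keep [0.625, 0.75]
t = 0.6875 gives h = 0.1523, positive; keep [0.6875, 0.75]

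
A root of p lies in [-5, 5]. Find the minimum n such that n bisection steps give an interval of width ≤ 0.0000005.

25

Width after n steps is 10/2^n. Need 2^n ≥ 10/0.0000005 = 20000000.
2^24 = 16777216 < 20000000 ≤ 2^25 = 33554432, so n = 25.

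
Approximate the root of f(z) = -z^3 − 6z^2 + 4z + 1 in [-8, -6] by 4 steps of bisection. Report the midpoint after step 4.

f(-7) = 22 > 0, so the root lies in [-7, -6]
f(-6.5) = -3.875 < 0, so the root lies in [-7, -6.5]
f(-6.75) = 8.171875 > 0, so the root lies in [-6.75, -6.5]
f(-6.625) = 1.9316 > 0, so the root lies in [-6.625, -6.5]

-6.625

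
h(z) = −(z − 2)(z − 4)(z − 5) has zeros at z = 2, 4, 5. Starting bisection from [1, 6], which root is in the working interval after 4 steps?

2

midpoint 3.5: h = -1.125 < 0 → [1, 3.5]
midpoint 2.25: h = -1.203125 < 0 → [1, 2.25]
midpoint 1.625: h = 3.005859 > 0 → [1.625, 2.25]
midpoint 1.9375: h = 0.3948 > 0 → [1.9375, 2.25]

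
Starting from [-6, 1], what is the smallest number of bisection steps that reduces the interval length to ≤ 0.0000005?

Width after n steps is 7/2^n. Need 2^n ≥ 7/0.0000005 = 14000000.
2^23 = 8388608 < 14000000 ≤ 2^24 = 16777216, so n = 24.

24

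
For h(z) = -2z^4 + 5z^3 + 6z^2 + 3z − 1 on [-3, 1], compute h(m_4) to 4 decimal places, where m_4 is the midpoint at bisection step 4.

0.1953

h(-1) = -5 < 0, so the root lies in [-1, 1]
h(0) = -1 < 0, so the root lies in [0, 1]
h(0.5) = 2.5 > 0, so the root lies in [0, 0.5]
h(0.25) = 0.1953 > 0, so the root lies in [0, 0.25]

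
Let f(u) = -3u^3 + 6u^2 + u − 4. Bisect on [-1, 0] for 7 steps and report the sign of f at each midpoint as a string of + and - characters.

midpoint -0.5: f = -2.625 < 0 → [-1, -0.5]
midpoint -0.75: f = -0.109375 < 0 → [-1, -0.75]
midpoint -0.875: f = 1.728516 > 0 → [-0.875, -0.75]
midpoint -0.8125: f = 0.7576 > 0 → [-0.8125, -0.75]
midpoint -0.78125: f = 0.3114 > 0 → [-0.78125, -0.75]
midpoint -0.765625: f = 0.0979 > 0 → [-0.765625, -0.75]
midpoint -0.7578125: f = -0.0065 < 0 → [-0.765625, -0.7578125]

--++++-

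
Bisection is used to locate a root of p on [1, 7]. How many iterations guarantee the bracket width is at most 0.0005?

Width after n steps is 6/2^n. Need 2^n ≥ 6/0.0005 = 12000.
2^13 = 8192 < 12000 ≤ 2^14 = 16384, so n = 14.

14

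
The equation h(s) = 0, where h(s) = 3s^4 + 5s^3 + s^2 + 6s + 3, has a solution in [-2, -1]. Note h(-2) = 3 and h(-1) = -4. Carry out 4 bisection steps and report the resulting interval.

midpoint -1.5: h = -5.4375 < 0 → [-2, -1.5]
midpoint -1.75: h = -3.097656 < 0 → [-2, -1.75]
midpoint -1.875: h = -0.614502 < 0 → [-2, -1.875]
midpoint -1.9375: h = 1.0384 > 0 → [-1.9375, -1.875]

[-1.9375, -1.875]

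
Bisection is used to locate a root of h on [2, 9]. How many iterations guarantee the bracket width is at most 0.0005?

14

Width after n steps is 7/2^n. Need 2^n ≥ 7/0.0005 = 14000.
2^13 = 8192 < 14000 ≤ 2^14 = 16384, so n = 14.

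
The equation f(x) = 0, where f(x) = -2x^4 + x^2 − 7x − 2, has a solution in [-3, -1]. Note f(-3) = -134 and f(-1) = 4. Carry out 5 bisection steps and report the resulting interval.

m = -2, f(m) = -16 (−); new bracket [-2, -1]
m = -1.5, f(m) = 0.625 (+); new bracket [-2, -1.5]
m = -1.75, f(m) = -5.445312 (−); new bracket [-1.75, -1.5]
m = -1.625, f(m) = -1.9302 (−); new bracket [-1.625, -1.5]
m = -1.5625, f(m) = -0.542 (−); new bracket [-1.5625, -1.5]

[-1.5625, -1.5]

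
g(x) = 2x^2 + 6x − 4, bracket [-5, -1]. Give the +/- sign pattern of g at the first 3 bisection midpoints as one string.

m = -3, g(m) = -4 (−); new bracket [-5, -3]
m = -4, g(m) = 4 (+); new bracket [-4, -3]
m = -3.5, g(m) = -0.5 (−); new bracket [-4, -3.5]

-+-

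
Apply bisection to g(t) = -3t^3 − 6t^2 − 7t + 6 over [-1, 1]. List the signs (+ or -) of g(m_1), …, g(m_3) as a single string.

m = 0, g(m) = 6 (+); new bracket [0, 1]
m = 0.5, g(m) = 0.625 (+); new bracket [0.5, 1]
m = 0.75, g(m) = -3.890625 (−); new bracket [0.5, 0.75]

++-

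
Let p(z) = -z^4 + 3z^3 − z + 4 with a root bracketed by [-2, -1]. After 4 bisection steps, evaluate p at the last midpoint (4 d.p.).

p(-1.5) = -9.6875 < 0, so the root lies in [-1.5, -1]
p(-1.25) = -3.050781 < 0, so the root lies in [-1.25, -1]
p(-1.125) = -0.748291 < 0, so the root lies in [-1.125, -1]
p(-1.0625) = 0.1897 > 0, so the root lies in [-1.125, -1.0625]

0.1897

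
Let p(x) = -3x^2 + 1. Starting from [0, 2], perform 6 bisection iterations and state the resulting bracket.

m = 1, p(m) = -2 (−); new bracket [0, 1]
m = 0.5, p(m) = 0.25 (+); new bracket [0.5, 1]
m = 0.75, p(m) = -0.6875 (−); new bracket [0.5, 0.75]
m = 0.625, p(m) = -0.1719 (−); new bracket [0.5, 0.625]
m = 0.5625, p(m) = 0.0508 (+); new bracket [0.5625, 0.625]
m = 0.59375, p(m) = -0.0576 (−); new bracket [0.5625, 0.59375]

[0.5625, 0.59375]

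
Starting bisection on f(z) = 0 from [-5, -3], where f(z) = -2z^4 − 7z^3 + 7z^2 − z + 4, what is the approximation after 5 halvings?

f(-4) = 56 > 0, so the root lies in [-5, -4]
f(-4.5) = -32 < 0, so the root lies in [-4.5, -4]
f(-4.25) = 19.539062 > 0, so the root lies in [-4.5, -4.25]
f(-4.375) = -4.186 < 0, so the root lies in [-4.375, -4.25]
f(-4.3125) = 8.1672 > 0, so the root lies in [-4.375, -4.3125]

-4.3125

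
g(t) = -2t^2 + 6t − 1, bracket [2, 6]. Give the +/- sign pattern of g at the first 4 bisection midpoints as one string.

--++

t = 4 gives g = -9, negative; keep [2, 4]
t = 3 gives g = -1, negative; keep [2, 3]
t = 2.5 gives g = 1.5, positive; keep [2.5, 3]
t = 2.75 gives g = 0.375, positive; keep [2.75, 3]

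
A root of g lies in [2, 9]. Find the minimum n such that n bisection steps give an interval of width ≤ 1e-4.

Width after n steps is 7/2^n. Need 2^n ≥ 7/1e-4 = 70000.
2^16 = 65536 < 70000 ≤ 2^17 = 131072, so n = 17.

17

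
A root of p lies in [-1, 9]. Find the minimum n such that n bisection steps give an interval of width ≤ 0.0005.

Width after n steps is 10/2^n. Need 2^n ≥ 10/0.0005 = 20000.
2^14 = 16384 < 20000 ≤ 2^15 = 32768, so n = 15.

15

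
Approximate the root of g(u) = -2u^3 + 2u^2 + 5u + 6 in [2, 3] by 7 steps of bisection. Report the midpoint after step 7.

midpoint 2.5: g = -0.25 < 0 → [2, 2.5]
midpoint 2.25: g = 4.59375 > 0 → [2.25, 2.5]
midpoint 2.375: g = 2.363281 > 0 → [2.375, 2.5]
midpoint 2.4375: g = 1.106 > 0 → [2.4375, 2.5]
midpoint 2.46875: g = 0.4405 > 0 → [2.46875, 2.5]
midpoint 2.484375: g = 0.0984 > 0 → [2.484375, 2.5]
midpoint 2.4921875: g = -0.075 < 0 → [2.484375, 2.4921875]

2.4921875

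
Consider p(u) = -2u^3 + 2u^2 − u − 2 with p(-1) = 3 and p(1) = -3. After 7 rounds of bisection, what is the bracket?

p(0) = -2 < 0, so the root lies in [-1, 0]
p(-0.5) = -0.75 < 0, so the root lies in [-1, -0.5]
p(-0.75) = 0.71875 > 0, so the root lies in [-0.75, -0.5]
p(-0.625) = -0.1055 < 0, so the root lies in [-0.75, -0.625]
p(-0.6875) = 0.2827 > 0, so the root lies in [-0.6875, -0.625]
p(-0.65625) = 0.0828 > 0, so the root lies in [-0.65625, -0.625]
p(-0.640625) = -0.0127 < 0, so the root lies in [-0.65625, -0.640625]

[-0.65625, -0.640625]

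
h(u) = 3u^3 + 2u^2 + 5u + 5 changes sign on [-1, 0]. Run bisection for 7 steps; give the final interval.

u = -0.5 gives h = 2.625, positive; keep [-1, -0.5]
u = -0.75 gives h = 1.109375, positive; keep [-1, -0.75]
u = -0.875 gives h = 0.146484, positive; keep [-1, -0.875]
u = -0.9375 gives h = -0.4016, negative; keep [-0.9375, -0.875]
u = -0.90625 gives h = -0.1216, negative; keep [-0.90625, -0.875]
u = -0.890625 gives h = 0.0139, positive; keep [-0.90625, -0.890625]
u = -0.8984375 gives h = -0.0534, negative; keep [-0.8984375, -0.890625]

[-0.8984375, -0.890625]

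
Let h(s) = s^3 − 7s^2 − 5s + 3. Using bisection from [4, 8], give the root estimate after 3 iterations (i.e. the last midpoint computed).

m = 6, h(m) = -63 (−); new bracket [6, 8]
m = 7, h(m) = -32 (−); new bracket [7, 8]
m = 7.5, h(m) = -6.375 (−); new bracket [7.5, 8]

7.5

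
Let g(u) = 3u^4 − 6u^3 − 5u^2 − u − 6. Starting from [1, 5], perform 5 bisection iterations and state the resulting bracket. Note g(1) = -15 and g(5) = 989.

g(3) = 27 > 0, so the root lies in [1, 3]
g(2) = -28 < 0, so the root lies in [2, 3]
g(2.5) = -16.3125 < 0, so the root lies in [2.5, 3]
g(2.75) = 0.2305 > 0, so the root lies in [2.5, 2.75]
g(2.625) = -9.1633 < 0, so the root lies in [2.625, 2.75]

[2.625, 2.75]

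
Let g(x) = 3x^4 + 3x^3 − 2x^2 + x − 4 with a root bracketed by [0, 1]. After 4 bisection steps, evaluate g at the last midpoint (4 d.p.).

midpoint 0.5: g = -3.4375 < 0 → [0.5, 1]
midpoint 0.75: g = -2.160156 < 0 → [0.75, 1]
midpoint 0.875: g = -0.887939 < 0 → [0.875, 1]
midpoint 0.9375: g = -0.031 < 0 → [0.9375, 1]

-0.0310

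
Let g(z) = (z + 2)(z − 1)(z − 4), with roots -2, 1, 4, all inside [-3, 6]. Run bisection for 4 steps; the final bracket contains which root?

g(1.5) = -4.375 < 0, so the root lies in [1.5, 6]
g(3.75) = -3.953125 < 0, so the root lies in [3.75, 6]
g(4.875) = 23.310547 > 0, so the root lies in [3.75, 4.875]
g(4.3125) = 6.5344 > 0, so the root lies in [3.75, 4.3125]

4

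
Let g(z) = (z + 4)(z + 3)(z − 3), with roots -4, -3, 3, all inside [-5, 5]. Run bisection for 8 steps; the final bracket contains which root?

z = 0 gives g = -36, negative; keep [0, 5]
z = 2.5 gives g = -17.875, negative; keep [2.5, 5]
z = 3.75 gives g = 39.234375, positive; keep [2.5, 3.75]
z = 3.125 gives g = 5.4551, positive; keep [2.5, 3.125]
z = 2.8125 gives g = -7.4246, negative; keep [2.8125, 3.125]
z = 2.96875 gives g = -1.2998, negative; keep [2.96875, 3.125]
z = 3.046875 gives g = 1.9974, positive; keep [2.96875, 3.046875]
z = 3.0078125 gives g = 0.3289, positive; keep [2.96875, 3.0078125]

3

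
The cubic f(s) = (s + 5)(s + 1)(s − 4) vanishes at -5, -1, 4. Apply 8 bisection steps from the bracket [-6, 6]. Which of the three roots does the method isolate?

m = 0, f(m) = -20 (−); new bracket [0, 6]
m = 3, f(m) = -32 (−); new bracket [3, 6]
m = 4.5, f(m) = 26.125 (+); new bracket [3, 4.5]
m = 3.75, f(m) = -10.3906 (−); new bracket [3.75, 4.5]
m = 4.125, f(m) = 5.8457 (+); new bracket [3.75, 4.125]
m = 3.9375, f(m) = -2.7581 (−); new bracket [3.9375, 4.125]
m = 4.03125, f(m) = 1.42 (+); new bracket [3.9375, 4.03125]
m = 3.984375, f(m) = -0.6997 (−); new bracket [3.984375, 4.03125]

4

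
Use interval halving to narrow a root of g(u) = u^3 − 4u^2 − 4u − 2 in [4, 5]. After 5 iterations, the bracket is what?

[4.875, 4.90625]

midpoint 4.5: g = -9.875 < 0 → [4.5, 5]
midpoint 4.75: g = -4.078125 < 0 → [4.75, 5]
midpoint 4.875: g = -0.705078 < 0 → [4.875, 5]
midpoint 4.9375: g = 1.1052 > 0 → [4.875, 4.9375]
midpoint 4.90625: g = 0.1896 > 0 → [4.875, 4.90625]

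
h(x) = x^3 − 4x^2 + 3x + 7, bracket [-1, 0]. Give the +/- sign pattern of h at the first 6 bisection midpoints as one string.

+++-++

x = -0.5 gives h = 4.375, positive; keep [-1, -0.5]
x = -0.75 gives h = 2.078125, positive; keep [-1, -0.75]
x = -0.875 gives h = 0.642578, positive; keep [-1, -0.875]
x = -0.9375 gives h = -0.1521, negative; keep [-0.9375, -0.875]
x = -0.90625 gives h = 0.2518, positive; keep [-0.9375, -0.90625]
x = -0.921875 gives h = 0.0515, positive; keep [-0.9375, -0.921875]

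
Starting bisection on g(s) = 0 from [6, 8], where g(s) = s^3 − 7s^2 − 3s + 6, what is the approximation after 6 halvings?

g(7) = -15 < 0, so the root lies in [7, 8]
g(7.5) = 11.625 > 0, so the root lies in [7, 7.5]
g(7.25) = -2.609375 < 0, so the root lies in [7.25, 7.5]
g(7.375) = 4.2715 > 0, so the root lies in [7.25, 7.375]
g(7.3125) = 0.7727 > 0, so the root lies in [7.25, 7.3125]
g(7.28125) = -0.9328 < 0, so the root lies in [7.28125, 7.3125]

7.28125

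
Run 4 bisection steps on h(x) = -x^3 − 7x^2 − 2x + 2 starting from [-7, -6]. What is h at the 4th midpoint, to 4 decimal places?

1.3992

midpoint -6.5: h = -6.125 < 0 → [-7, -6.5]
midpoint -6.75: h = 4.109375 > 0 → [-6.75, -6.5]
midpoint -6.625: h = -1.208984 < 0 → [-6.75, -6.625]
midpoint -6.6875: h = 1.3992 > 0 → [-6.6875, -6.625]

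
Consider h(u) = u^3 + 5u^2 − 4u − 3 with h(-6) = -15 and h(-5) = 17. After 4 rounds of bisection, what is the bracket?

h(-5.5) = 3.875 > 0, so the root lies in [-6, -5.5]
h(-5.75) = -4.796875 < 0, so the root lies in [-5.75, -5.5]
h(-5.625) = -0.275391 < 0, so the root lies in [-5.625, -5.5]
h(-5.5625) = 1.8455 > 0, so the root lies in [-5.625, -5.5625]

[-5.625, -5.5625]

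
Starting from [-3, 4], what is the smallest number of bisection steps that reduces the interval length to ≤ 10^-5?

Width after n steps is 7/2^n. Need 2^n ≥ 7/10^-5 = 700000.
2^19 = 524288 < 700000 ≤ 2^20 = 1048576, so n = 20.

20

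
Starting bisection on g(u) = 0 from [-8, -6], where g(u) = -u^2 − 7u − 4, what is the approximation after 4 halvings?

-6.375

midpoint -7: g = -4 < 0 → [-7, -6]
midpoint -6.5: g = -0.75 < 0 → [-6.5, -6]
midpoint -6.25: g = 0.6875 > 0 → [-6.5, -6.25]
midpoint -6.375: g = -0.0156 < 0 → [-6.375, -6.25]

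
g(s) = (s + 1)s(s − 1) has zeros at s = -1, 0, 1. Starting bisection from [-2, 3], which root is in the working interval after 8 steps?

1

midpoint 0.5: g = -0.375 < 0 → [0.5, 3]
midpoint 1.75: g = 3.609375 > 0 → [0.5, 1.75]
midpoint 1.125: g = 0.298828 > 0 → [0.5, 1.125]
midpoint 0.8125: g = -0.2761 < 0 → [0.8125, 1.125]
midpoint 0.96875: g = -0.0596 < 0 → [0.96875, 1.125]
midpoint 1.046875: g = 0.1004 > 0 → [0.96875, 1.046875]
midpoint 1.0078125: g = 0.0158 > 0 → [0.96875, 1.0078125]
midpoint 0.98828125: g = -0.023 < 0 → [0.98828125, 1.0078125]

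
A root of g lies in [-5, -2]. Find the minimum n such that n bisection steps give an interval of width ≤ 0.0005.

Width after n steps is 3/2^n. Need 2^n ≥ 3/0.0005 = 6000.
2^12 = 4096 < 6000 ≤ 2^13 = 8192, so n = 13.

13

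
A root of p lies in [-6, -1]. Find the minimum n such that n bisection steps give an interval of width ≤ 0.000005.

Width after n steps is 5/2^n. Need 2^n ≥ 5/0.000005 = 1000000.
2^19 = 524288 < 1000000 ≤ 2^20 = 1048576, so n = 20.

20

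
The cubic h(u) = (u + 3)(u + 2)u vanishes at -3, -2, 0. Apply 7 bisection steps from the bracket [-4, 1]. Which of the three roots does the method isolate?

h(-1.5) = -1.125 < 0, so the root lies in [-1.5, 1]
h(-0.25) = -1.203125 < 0, so the root lies in [-0.25, 1]
h(0.375) = 3.005859 > 0, so the root lies in [-0.25, 0.375]
h(0.0625) = 0.3948 > 0, so the root lies in [-0.25, 0.0625]
h(-0.09375) = -0.5194 < 0, so the root lies in [-0.09375, 0.0625]
h(-0.015625) = -0.0925 < 0, so the root lies in [-0.015625, 0.0625]
h(0.0234375) = 0.1434 > 0, so the root lies in [-0.015625, 0.0234375]

0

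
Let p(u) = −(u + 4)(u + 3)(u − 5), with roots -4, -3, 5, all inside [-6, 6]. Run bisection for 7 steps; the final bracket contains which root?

5

midpoint 0: p = 60 > 0 → [0, 6]
midpoint 3: p = 84 > 0 → [3, 6]
midpoint 4.5: p = 31.875 > 0 → [4.5, 6]
midpoint 5.25: p = -19.0781 < 0 → [4.5, 5.25]
midpoint 4.875: p = 8.7363 > 0 → [4.875, 5.25]
midpoint 5.0625: p = -4.5667 < 0 → [4.875, 5.0625]
midpoint 4.96875: p = 2.2334 > 0 → [4.96875, 5.0625]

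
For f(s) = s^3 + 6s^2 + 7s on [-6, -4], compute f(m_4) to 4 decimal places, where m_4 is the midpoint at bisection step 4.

midpoint -5: f = -10 < 0 → [-5, -4]
midpoint -4.5: f = -1.125 < 0 → [-4.5, -4]
midpoint -4.25: f = 1.859375 > 0 → [-4.5, -4.25]
midpoint -4.375: f = 0.4785 > 0 → [-4.5, -4.375]

0.4785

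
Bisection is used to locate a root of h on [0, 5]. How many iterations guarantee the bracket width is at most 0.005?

10

Width after n steps is 5/2^n. Need 2^n ≥ 5/0.005 = 1000.
2^9 = 512 < 1000 ≤ 2^10 = 1024, so n = 10.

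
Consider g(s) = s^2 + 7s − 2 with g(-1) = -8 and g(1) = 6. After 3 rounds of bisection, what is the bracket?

s = 0 gives g = -2, negative; keep [0, 1]
s = 0.5 gives g = 1.75, positive; keep [0, 0.5]
s = 0.25 gives g = -0.1875, negative; keep [0.25, 0.5]

[0.25, 0.5]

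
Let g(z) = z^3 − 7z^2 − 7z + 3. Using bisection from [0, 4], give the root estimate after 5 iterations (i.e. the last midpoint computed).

m = 2, g(m) = -31 (−); new bracket [0, 2]
m = 1, g(m) = -10 (−); new bracket [0, 1]
m = 0.5, g(m) = -2.125 (−); new bracket [0, 0.5]
m = 0.25, g(m) = 0.8281 (+); new bracket [0.25, 0.5]
m = 0.375, g(m) = -0.5566 (−); new bracket [0.25, 0.375]

0.375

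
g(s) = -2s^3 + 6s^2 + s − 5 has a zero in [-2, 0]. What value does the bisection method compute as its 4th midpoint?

s = -1 gives g = 2, positive; keep [-1, 0]
s = -0.5 gives g = -3.75, negative; keep [-1, -0.5]
s = -0.75 gives g = -1.53125, negative; keep [-1, -0.75]
s = -0.875 gives g = 0.0586, positive; keep [-0.875, -0.75]

-0.875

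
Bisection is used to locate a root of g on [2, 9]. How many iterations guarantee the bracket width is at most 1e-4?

17

Width after n steps is 7/2^n. Need 2^n ≥ 7/1e-4 = 70000.
2^16 = 65536 < 70000 ≤ 2^17 = 131072, so n = 17.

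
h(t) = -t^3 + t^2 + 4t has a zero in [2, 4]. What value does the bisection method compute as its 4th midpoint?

2.625

h(3) = -6 < 0, so the root lies in [2, 3]
h(2.5) = 0.625 > 0, so the root lies in [2.5, 3]
h(2.75) = -2.234375 < 0, so the root lies in [2.5, 2.75]
h(2.625) = -0.6973 < 0, so the root lies in [2.5, 2.625]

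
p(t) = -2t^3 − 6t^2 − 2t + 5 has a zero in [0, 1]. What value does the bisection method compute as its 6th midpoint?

0.703125

t = 0.5 gives p = 2.25, positive; keep [0.5, 1]
t = 0.75 gives p = -0.71875, negative; keep [0.5, 0.75]
t = 0.625 gives p = 0.917969, positive; keep [0.625, 0.75]
t = 0.6875 gives p = 0.1392, positive; keep [0.6875, 0.75]
t = 0.71875 gives p = -0.2797, negative; keep [0.6875, 0.71875]
t = 0.703125 gives p = -0.0678, negative; keep [0.6875, 0.703125]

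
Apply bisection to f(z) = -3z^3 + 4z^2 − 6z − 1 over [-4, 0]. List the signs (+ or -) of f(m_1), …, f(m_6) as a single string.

midpoint -2: f = 51 > 0 → [-2, 0]
midpoint -1: f = 12 > 0 → [-1, 0]
midpoint -0.5: f = 3.375 > 0 → [-0.5, 0]
midpoint -0.25: f = 0.7969 > 0 → [-0.25, 0]
midpoint -0.125: f = -0.1816 < 0 → [-0.25, -0.125]
midpoint -0.1875: f = 0.2854 > 0 → [-0.1875, -0.125]

++++-+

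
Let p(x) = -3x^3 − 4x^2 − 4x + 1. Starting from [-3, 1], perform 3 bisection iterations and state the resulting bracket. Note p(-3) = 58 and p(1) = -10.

p(-1) = 4 > 0, so the root lies in [-1, 1]
p(0) = 1 > 0, so the root lies in [0, 1]
p(0.5) = -2.375 < 0, so the root lies in [0, 0.5]

[0, 0.5]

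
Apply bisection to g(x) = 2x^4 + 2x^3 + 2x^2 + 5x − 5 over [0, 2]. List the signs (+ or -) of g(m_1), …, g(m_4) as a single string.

+-+-

g(1) = 6 > 0, so the root lies in [0, 1]
g(0.5) = -1.625 < 0, so the root lies in [0.5, 1]
g(0.75) = 1.351562 > 0, so the root lies in [0.5, 0.75]
g(0.625) = -0.3003 < 0, so the root lies in [0.625, 0.75]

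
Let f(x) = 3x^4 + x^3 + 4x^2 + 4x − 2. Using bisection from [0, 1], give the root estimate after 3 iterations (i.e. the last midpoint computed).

0.375

m = 0.5, f(m) = 1.3125 (+); new bracket [0, 0.5]
m = 0.25, f(m) = -0.722656 (−); new bracket [0.25, 0.5]
m = 0.375, f(m) = 0.174561 (+); new bracket [0.25, 0.375]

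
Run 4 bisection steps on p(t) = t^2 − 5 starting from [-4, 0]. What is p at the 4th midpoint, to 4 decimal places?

t = -2 gives p = -1, negative; keep [-4, -2]
t = -3 gives p = 4, positive; keep [-3, -2]
t = -2.5 gives p = 1.25, positive; keep [-2.5, -2]
t = -2.25 gives p = 0.0625, positive; keep [-2.25, -2]

0.0625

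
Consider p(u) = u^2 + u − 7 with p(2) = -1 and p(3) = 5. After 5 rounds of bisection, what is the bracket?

[2.1875, 2.21875]

midpoint 2.5: p = 1.75 > 0 → [2, 2.5]
midpoint 2.25: p = 0.3125 > 0 → [2, 2.25]
midpoint 2.125: p = -0.359375 < 0 → [2.125, 2.25]
midpoint 2.1875: p = -0.0273 < 0 → [2.1875, 2.25]
midpoint 2.21875: p = 0.1416 > 0 → [2.1875, 2.21875]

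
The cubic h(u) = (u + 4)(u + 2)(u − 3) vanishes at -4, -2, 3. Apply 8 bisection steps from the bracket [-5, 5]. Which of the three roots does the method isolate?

u = 0 gives h = -24, negative; keep [0, 5]
u = 2.5 gives h = -14.625, negative; keep [2.5, 5]
u = 3.75 gives h = 33.421875, positive; keep [2.5, 3.75]
u = 3.125 gives h = 4.5645, positive; keep [2.5, 3.125]
u = 2.8125 gives h = -6.1472, negative; keep [2.8125, 3.125]
u = 2.96875 gives h = -1.0821, negative; keep [2.96875, 3.125]
u = 3.046875 gives h = 1.6671, positive; keep [2.96875, 3.046875]
u = 3.0078125 gives h = 0.2742, positive; keep [2.96875, 3.0078125]

3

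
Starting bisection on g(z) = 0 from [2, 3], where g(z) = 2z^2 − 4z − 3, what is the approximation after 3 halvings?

m = 2.5, g(m) = -0.5 (−); new bracket [2.5, 3]
m = 2.75, g(m) = 1.125 (+); new bracket [2.5, 2.75]
m = 2.625, g(m) = 0.28125 (+); new bracket [2.5, 2.625]

2.625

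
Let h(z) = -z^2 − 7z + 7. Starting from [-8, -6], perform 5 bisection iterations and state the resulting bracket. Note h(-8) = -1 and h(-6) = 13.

h(-7) = 7 > 0, so the root lies in [-8, -7]
h(-7.5) = 3.25 > 0, so the root lies in [-8, -7.5]
h(-7.75) = 1.1875 > 0, so the root lies in [-8, -7.75]
h(-7.875) = 0.1094 > 0, so the root lies in [-8, -7.875]
h(-7.9375) = -0.4414 < 0, so the root lies in [-7.9375, -7.875]

[-7.9375, -7.875]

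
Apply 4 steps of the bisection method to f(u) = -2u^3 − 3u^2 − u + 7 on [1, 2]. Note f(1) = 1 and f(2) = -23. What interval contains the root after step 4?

m = 1.5, f(m) = -8 (−); new bracket [1, 1.5]
m = 1.25, f(m) = -2.84375 (−); new bracket [1, 1.25]
m = 1.125, f(m) = -0.769531 (−); new bracket [1, 1.125]
m = 1.0625, f(m) = 0.1519 (+); new bracket [1.0625, 1.125]

[1.0625, 1.125]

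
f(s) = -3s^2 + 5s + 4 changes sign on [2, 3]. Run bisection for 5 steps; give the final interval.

[2.25, 2.28125]

s = 2.5 gives f = -2.25, negative; keep [2, 2.5]
s = 2.25 gives f = 0.0625, positive; keep [2.25, 2.5]
s = 2.375 gives f = -1.046875, negative; keep [2.25, 2.375]
s = 2.3125 gives f = -0.4805, negative; keep [2.25, 2.3125]
s = 2.28125 gives f = -0.2061, negative; keep [2.25, 2.28125]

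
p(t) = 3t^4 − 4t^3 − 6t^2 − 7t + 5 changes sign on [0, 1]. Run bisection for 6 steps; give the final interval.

[0.46875, 0.484375]

m = 0.5, p(m) = -0.3125 (−); new bracket [0, 0.5]
m = 0.25, p(m) = 2.824219 (+); new bracket [0.25, 0.5]
m = 0.375, p(m) = 1.379639 (+); new bracket [0.375, 0.5]
m = 0.4375, p(m) = 0.564 (+); new bracket [0.4375, 0.5]
m = 0.46875, p(m) = 0.1332 (+); new bracket [0.46875, 0.5]
m = 0.484375, p(m) = -0.0878 (−); new bracket [0.46875, 0.484375]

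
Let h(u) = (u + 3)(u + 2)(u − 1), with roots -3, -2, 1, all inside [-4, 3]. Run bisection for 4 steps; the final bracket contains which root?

m = -0.5, h(m) = -5.625 (−); new bracket [-0.5, 3]
m = 1.25, h(m) = 3.453125 (+); new bracket [-0.5, 1.25]
m = 0.375, h(m) = -5.009766 (−); new bracket [0.375, 1.25]
m = 0.8125, h(m) = -2.0105 (−); new bracket [0.8125, 1.25]

1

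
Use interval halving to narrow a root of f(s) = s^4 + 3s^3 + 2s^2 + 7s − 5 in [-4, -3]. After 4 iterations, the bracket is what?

m = -3.5, f(m) = 16.4375 (+); new bracket [-3.5, -3]
m = -3.25, f(m) = 1.957031 (+); new bracket [-3.25, -3]
m = -3.125, f(m) = -3.529053 (−); new bracket [-3.25, -3.125]
m = -3.1875, f(m) = -0.9199 (−); new bracket [-3.25, -3.1875]

[-3.25, -3.1875]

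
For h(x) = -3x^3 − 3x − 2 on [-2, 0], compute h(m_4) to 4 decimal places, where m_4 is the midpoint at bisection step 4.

m = -1, h(m) = 4 (+); new bracket [-1, 0]
m = -0.5, h(m) = -0.125 (−); new bracket [-1, -0.5]
m = -0.75, h(m) = 1.515625 (+); new bracket [-0.75, -0.5]
m = -0.625, h(m) = 0.6074 (+); new bracket [-0.625, -0.5]

0.6074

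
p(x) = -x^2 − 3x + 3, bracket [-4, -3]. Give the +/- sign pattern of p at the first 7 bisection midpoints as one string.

m = -3.5, p(m) = 1.25 (+); new bracket [-4, -3.5]
m = -3.75, p(m) = 0.1875 (+); new bracket [-4, -3.75]
m = -3.875, p(m) = -0.390625 (−); new bracket [-3.875, -3.75]
m = -3.8125, p(m) = -0.0977 (−); new bracket [-3.8125, -3.75]
m = -3.78125, p(m) = 0.0459 (+); new bracket [-3.8125, -3.78125]
m = -3.796875, p(m) = -0.0256 (−); new bracket [-3.796875, -3.78125]
m = -3.7890625, p(m) = 0.0102 (+); new bracket [-3.796875, -3.7890625]

++--+-+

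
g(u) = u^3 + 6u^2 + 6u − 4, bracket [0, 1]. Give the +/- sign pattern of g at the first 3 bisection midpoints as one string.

g(0.5) = 0.625 > 0, so the root lies in [0, 0.5]
g(0.25) = -2.109375 < 0, so the root lies in [0.25, 0.5]
g(0.375) = -0.853516 < 0, so the root lies in [0.375, 0.5]

+--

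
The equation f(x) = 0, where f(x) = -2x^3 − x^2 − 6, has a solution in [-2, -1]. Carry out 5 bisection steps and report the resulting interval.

[-1.65625, -1.625]

m = -1.5, f(m) = -1.5 (−); new bracket [-2, -1.5]
m = -1.75, f(m) = 1.65625 (+); new bracket [-1.75, -1.5]
m = -1.625, f(m) = -0.058594 (−); new bracket [-1.75, -1.625]
m = -1.6875, f(m) = 0.7632 (+); new bracket [-1.6875, -1.625]
m = -1.65625, f(m) = 0.3436 (+); new bracket [-1.65625, -1.625]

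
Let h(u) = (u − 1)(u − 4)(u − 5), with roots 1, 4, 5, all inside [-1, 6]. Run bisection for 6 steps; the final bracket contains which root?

m = 2.5, h(m) = 5.625 (+); new bracket [-1, 2.5]
m = 0.75, h(m) = -3.453125 (−); new bracket [0.75, 2.5]
m = 1.625, h(m) = 5.009766 (+); new bracket [0.75, 1.625]
m = 1.1875, h(m) = 2.0105 (+); new bracket [0.75, 1.1875]
m = 0.96875, h(m) = -0.3819 (−); new bracket [0.96875, 1.1875]
m = 1.078125, h(m) = 0.8953 (+); new bracket [0.96875, 1.078125]

1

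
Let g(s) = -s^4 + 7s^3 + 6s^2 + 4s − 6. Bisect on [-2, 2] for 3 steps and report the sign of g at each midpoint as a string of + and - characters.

-+-

g(0) = -6 < 0, so the root lies in [0, 2]
g(1) = 10 > 0, so the root lies in [0, 1]
g(0.5) = -1.6875 < 0, so the root lies in [0.5, 1]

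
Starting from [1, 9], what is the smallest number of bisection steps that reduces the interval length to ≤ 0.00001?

20

Width after n steps is 8/2^n. Need 2^n ≥ 8/0.00001 = 800000.
2^19 = 524288 < 800000 ≤ 2^20 = 1048576, so n = 20.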